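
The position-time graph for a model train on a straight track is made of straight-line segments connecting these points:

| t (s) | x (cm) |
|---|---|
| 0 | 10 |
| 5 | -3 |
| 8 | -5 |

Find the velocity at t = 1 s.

-2.6 cm/s

Velocity is the slope of the x-t graph on 0–5 s: (-3 − 10)/(5 − 0) = -2.6 cm/s.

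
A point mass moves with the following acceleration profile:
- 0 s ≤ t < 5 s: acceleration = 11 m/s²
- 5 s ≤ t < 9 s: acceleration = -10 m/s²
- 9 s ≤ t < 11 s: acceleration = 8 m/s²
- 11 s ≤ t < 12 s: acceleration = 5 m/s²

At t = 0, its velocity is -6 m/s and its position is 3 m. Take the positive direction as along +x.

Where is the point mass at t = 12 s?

288 m

On each constant-a segment, Δv = aΔt and Δx = v₀Δt + ½aΔt²; chain segment to segment.
0–5 s: v starts -6 m/s; Δx = -6·5 + ½·11·5² = 107.5 m; v ends 49 m/s.
5–9 s: v starts 49 m/s; Δx = 49·4 + ½·-10·4² = 116 m; v ends 9 m/s.
9–11 s: v starts 9 m/s; Δx = 9·2 + ½·8·2² = 34 m; v ends 25 m/s.
11–12 s: v starts 25 m/s; Δx = 25·1 + ½·5·1² = 27.5 m; v ends 30 m/s.
x(12) = 3 + Σ Δx = 288 m.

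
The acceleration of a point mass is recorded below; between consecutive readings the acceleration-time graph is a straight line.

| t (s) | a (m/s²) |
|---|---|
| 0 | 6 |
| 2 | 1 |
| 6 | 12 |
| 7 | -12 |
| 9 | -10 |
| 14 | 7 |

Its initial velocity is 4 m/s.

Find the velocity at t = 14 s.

Δv equals the area under the a-t graph; then v = v₀ + Δv.
0–2 s: ½(6 + 1)(2) = 7 m/s
2–6 s: ½(1 + 12)(4) = 26 m/s
6–7 s: ½(12 + -12)(1) = 0 m/s
7–9 s: ½(-12 + -10)(2) = -22 m/s
9–14 s: ½(-10 + 7)(5) = -7.5 m/s
Δv = 3.5 m/s, so v(14) = 4 + (3.5) = 7.5 m/s.

7.5 m/s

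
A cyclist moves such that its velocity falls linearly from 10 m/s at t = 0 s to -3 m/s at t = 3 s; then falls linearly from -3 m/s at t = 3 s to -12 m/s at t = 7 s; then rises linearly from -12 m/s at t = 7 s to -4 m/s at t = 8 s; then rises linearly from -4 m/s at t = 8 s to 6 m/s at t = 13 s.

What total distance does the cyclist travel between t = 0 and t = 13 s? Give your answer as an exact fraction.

Total distance travelled is ∫|v| dt — sum the magnitudes of each area piece.
0–3 s: v = 0 at t = 30/13 s; triangle areas 150/13 + 27/26 = 327/26 m
3–7 s: |½(-3 + -12)(4)| = 30 m
7–8 s: |½(-12 + -4)(1)| = 8 m
8–13 s: v = 0 at t = 10 s; triangle areas 4 + 9 = 13 m
Total distance = 1653/26 m

1653/26 m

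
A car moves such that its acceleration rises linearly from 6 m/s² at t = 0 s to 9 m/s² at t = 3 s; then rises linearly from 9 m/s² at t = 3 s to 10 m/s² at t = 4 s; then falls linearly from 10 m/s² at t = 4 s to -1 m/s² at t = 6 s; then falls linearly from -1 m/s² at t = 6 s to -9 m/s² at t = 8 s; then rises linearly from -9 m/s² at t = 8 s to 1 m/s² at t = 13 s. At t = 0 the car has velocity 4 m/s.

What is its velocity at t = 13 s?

Δv equals the area under the a-t graph; then v = v₀ + Δv.
0–3 s: ½(6 + 9)(3) = 22.5 m/s
3–4 s: ½(9 + 10)(1) = 9.5 m/s
4–6 s: ½(10 + -1)(2) = 9 m/s
6–8 s: ½(-1 + -9)(2) = -10 m/s
8–13 s: ½(-9 + 1)(5) = -20 m/s
Δv = 11 m/s, so v(13) = 4 + (11) = 15 m/s.

15 m/s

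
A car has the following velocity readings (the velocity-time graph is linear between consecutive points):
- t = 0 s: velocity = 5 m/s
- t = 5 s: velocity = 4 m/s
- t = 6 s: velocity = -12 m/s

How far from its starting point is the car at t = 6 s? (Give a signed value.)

18.5 m

Net displacement equals the area under the velocity-time graph (areas below the axis count negative).
0–5 s: ½(5 + 4)(5) = 22.5 m
5–6 s: ½(4 + -12)(1) = -4 m
Net displacement = 18.5 m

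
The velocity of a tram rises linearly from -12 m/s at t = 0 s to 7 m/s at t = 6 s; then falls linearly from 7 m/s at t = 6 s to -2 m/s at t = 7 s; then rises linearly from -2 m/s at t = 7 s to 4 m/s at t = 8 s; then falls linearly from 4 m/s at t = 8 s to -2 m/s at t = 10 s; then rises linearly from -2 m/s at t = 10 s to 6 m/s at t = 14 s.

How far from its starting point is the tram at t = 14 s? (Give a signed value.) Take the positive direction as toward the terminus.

-1.5 m

Net displacement equals the area under the velocity-time graph (areas below the axis count negative).
0–6 s: ½(-12 + 7)(6) = -15 m
6–7 s: ½(7 + -2)(1) = 2.5 m
7–8 s: ½(-2 + 4)(1) = 1 m
8–10 s: ½(4 + -2)(2) = 2 m
10–14 s: ½(-2 + 6)(4) = 8 m
Net displacement = -1.5 m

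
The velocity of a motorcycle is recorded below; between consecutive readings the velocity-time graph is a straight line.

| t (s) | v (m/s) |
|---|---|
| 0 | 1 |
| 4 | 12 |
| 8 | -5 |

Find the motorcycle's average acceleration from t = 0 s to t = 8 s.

-0.75 m/s²

Average acceleration = Δv/Δt = (-5 − 1)/(8 − 0) = -0.75 m/s².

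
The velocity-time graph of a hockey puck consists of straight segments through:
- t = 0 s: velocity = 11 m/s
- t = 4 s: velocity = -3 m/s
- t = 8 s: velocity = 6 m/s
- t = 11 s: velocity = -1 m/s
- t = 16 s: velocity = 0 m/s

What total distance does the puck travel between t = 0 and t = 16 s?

Total distance travelled is ∫|v| dt — sum the magnitudes of each area piece.
0–4 s: v = 0 at t = 22/7 s; triangle areas 121/7 + 9/7 = 130/7 m
4–8 s: v = 0 at t = 16/3 s; triangle areas 2 + 8 = 10 m
8–11 s: v = 0 at t = 74/7 s; triangle areas 54/7 + 3/14 = 111/14 m
11–16 s: |½(-1 + 0)(5)| = 2.5 m
Total distance = 39 m

39 m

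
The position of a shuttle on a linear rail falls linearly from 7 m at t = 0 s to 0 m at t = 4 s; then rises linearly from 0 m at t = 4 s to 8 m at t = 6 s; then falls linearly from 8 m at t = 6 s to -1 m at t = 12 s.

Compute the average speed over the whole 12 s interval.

Average speed = (total path length)/(elapsed time); on a piecewise-linear x-t graph the path length is Σ|Δx|.
0–4 s: |Δx| = |0 − 7| = 7 m
4–6 s: |Δx| = |8 − 0| = 8 m
6–12 s: |Δx| = |-1 − 8| = 9 m
Total path = 24 m; average speed = 24/12 = 2 m/s.

2 m/s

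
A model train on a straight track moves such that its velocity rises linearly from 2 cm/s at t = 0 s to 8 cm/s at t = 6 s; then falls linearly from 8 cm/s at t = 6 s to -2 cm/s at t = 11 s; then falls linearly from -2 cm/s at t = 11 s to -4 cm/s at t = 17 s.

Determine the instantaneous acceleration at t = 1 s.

1 cm/s²

Acceleration is the slope of the v-t graph on 0–6 s: (8 − 2)/(6 − 0) = 1 cm/s².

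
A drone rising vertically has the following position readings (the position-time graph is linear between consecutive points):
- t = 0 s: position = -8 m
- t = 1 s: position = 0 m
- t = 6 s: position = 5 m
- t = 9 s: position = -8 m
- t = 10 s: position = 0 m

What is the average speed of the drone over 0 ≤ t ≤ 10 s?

3.4 m/s

Average speed = (total path length)/(elapsed time); on a piecewise-linear x-t graph the path length is Σ|Δx|.
0–1 s: |Δx| = |0 − -8| = 8 m
1–6 s: |Δx| = |5 − 0| = 5 m
6–9 s: |Δx| = |-8 − 5| = 13 m
9–10 s: |Δx| = |0 − -8| = 8 m
Total path = 34 m; average speed = 34/10 = 3.4 m/s.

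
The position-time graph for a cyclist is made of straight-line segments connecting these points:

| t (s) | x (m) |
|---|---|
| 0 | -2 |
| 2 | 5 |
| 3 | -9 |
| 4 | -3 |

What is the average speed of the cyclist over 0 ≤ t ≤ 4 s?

Average speed = (total path length)/(elapsed time); on a piecewise-linear x-t graph the path length is Σ|Δx|.
0–2 s: |Δx| = |5 − -2| = 7 m
2–3 s: |Δx| = |-9 − 5| = 14 m
3–4 s: |Δx| = |-3 − -9| = 6 m
Total path = 27 m; average speed = 27/4 = 6.75 m/s.

6.75 m/s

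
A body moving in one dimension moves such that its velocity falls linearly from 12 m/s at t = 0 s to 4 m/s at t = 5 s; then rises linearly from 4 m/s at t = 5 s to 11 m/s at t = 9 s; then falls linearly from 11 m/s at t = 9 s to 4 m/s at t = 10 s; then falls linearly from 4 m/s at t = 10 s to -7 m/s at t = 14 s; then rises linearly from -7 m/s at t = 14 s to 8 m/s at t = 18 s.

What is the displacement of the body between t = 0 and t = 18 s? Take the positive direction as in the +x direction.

73.5 m

Displacement is the signed area under the v-t curve.
0–5 s: ½(12 + 4)(5) = 40 m
5–9 s: ½(4 + 11)(4) = 30 m
9–10 s: ½(11 + 4)(1) = 7.5 m
10–14 s: ½(4 + -7)(4) = -6 m
14–18 s: ½(-7 + 8)(4) = 2 m
Net displacement = 73.5 m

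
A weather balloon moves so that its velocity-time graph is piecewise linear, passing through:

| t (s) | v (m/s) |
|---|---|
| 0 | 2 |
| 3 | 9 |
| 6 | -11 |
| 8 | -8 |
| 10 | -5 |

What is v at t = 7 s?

-9.5 m/s

On 6–8 s the graph is linear from -11 to -8 m/s: v(7) = -11 + (-8 − -11)·(7 − 6)/(8 − 6) = -9.5 m/s.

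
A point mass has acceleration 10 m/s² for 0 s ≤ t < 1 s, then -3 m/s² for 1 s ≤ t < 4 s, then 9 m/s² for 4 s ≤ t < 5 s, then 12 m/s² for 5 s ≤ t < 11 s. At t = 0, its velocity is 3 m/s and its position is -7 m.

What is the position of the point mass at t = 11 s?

On each constant-a segment, Δv = aΔt and Δx = v₀Δt + ½aΔt²; chain segment to segment.
0–1 s: v starts 3 m/s; Δx = 3·1 + ½·10·1² = 8 m; v ends 13 m/s.
1–4 s: v starts 13 m/s; Δx = 13·3 + ½·-3·3² = 25.5 m; v ends 4 m/s.
4–5 s: v starts 4 m/s; Δx = 4·1 + ½·9·1² = 8.5 m; v ends 13 m/s.
5–11 s: v starts 13 m/s; Δx = 13·6 + ½·12·6² = 294 m; v ends 85 m/s.
x(11) = -7 + Σ Δx = 329 m.

329 m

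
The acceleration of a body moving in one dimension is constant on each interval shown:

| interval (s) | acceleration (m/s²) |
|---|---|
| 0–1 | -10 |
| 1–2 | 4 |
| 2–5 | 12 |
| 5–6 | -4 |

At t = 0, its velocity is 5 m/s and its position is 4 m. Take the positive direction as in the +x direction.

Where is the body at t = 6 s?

85 m

On each constant-a segment, Δv = aΔt and Δx = v₀Δt + ½aΔt²; chain segment to segment.
0–1 s: v starts 5 m/s; Δx = 5·1 + ½·-10·1² = 0 m; v ends -5 m/s.
1–2 s: v starts -5 m/s; Δx = -5·1 + ½·4·1² = -3 m; v ends -1 m/s.
2–5 s: v starts -1 m/s; Δx = -1·3 + ½·12·3² = 51 m; v ends 35 m/s.
5–6 s: v starts 35 m/s; Δx = 35·1 + ½·-4·1² = 33 m; v ends 31 m/s.
x(6) = 4 + Σ Δx = 85 m.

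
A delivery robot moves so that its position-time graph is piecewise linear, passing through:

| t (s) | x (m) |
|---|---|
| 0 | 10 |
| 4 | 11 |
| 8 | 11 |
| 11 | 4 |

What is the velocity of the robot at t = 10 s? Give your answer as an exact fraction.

-7/3 m/s

Velocity is the slope of the x-t graph on 8–11 s: (4 − 11)/(11 − 8) = -7/3 m/s.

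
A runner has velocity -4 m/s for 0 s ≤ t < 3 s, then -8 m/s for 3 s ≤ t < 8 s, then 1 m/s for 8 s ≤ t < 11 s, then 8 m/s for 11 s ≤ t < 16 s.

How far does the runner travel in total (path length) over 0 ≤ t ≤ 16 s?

95 m

Distance (not displacement) is the total path length: add the absolute areas under v-t.
0–3 s: |-4| × 3 = 12 m
3–8 s: |-8| × 5 = 40 m
8–11 s: |1| × 3 = 3 m
11–16 s: |8| × 5 = 40 m
Total distance = 95 m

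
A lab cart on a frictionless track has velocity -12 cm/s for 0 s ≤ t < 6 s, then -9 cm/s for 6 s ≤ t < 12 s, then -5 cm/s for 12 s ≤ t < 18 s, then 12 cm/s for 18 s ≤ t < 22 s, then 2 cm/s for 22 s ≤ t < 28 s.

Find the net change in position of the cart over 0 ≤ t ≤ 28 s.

-96 cm

Net displacement equals the area under the velocity-time graph (areas below the axis count negative).
0–6 s: -12 × 6 = -72 cm
6–12 s: -9 × 6 = -54 cm
12–18 s: -5 × 6 = -30 cm
18–22 s: 12 × 4 = 48 cm
22–28 s: 2 × 6 = 12 cm
Net displacement = -96 cm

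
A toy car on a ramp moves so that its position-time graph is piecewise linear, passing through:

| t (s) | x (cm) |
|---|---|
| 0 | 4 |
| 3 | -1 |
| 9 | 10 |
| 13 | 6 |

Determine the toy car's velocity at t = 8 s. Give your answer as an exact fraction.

11/6 cm/s

Velocity is the slope of the x-t graph on 3–9 s: (10 − -1)/(9 − 3) = 11/6 cm/s.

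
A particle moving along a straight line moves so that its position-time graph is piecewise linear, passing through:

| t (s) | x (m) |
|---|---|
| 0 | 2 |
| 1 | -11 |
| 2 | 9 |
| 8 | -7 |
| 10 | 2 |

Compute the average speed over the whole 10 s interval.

5.8 m/s

Average speed = (total path length)/(elapsed time); on a piecewise-linear x-t graph the path length is Σ|Δx|.
0–1 s: |Δx| = |-11 − 2| = 13 m
1–2 s: |Δx| = |9 − -11| = 20 m
2–8 s: |Δx| = |-7 − 9| = 16 m
8–10 s: |Δx| = |2 − -7| = 9 m
Total path = 58 m; average speed = 58/10 = 5.8 m/s.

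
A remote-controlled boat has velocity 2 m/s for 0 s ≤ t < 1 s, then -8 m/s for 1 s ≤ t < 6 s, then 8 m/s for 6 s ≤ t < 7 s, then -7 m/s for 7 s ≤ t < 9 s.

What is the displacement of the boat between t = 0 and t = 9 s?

-44 m

Displacement is the signed area under the v-t curve.
0–1 s: 2 × 1 = 2 m
1–6 s: -8 × 5 = -40 m
6–7 s: 8 × 1 = 8 m
7–9 s: -7 × 2 = -14 m
Net displacement = -44 m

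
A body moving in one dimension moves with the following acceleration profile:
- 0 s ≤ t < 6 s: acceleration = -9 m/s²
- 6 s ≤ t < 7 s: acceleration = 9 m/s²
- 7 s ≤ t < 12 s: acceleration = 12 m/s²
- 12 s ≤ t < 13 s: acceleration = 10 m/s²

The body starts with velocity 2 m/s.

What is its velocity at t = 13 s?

27 m/s

Δv equals the area under the a-t graph; then v = v₀ + Δv.
0–6 s: -9 × 6 = -54 m/s
6–7 s: 9 × 1 = 9 m/s
7–12 s: 12 × 5 = 60 m/s
12–13 s: 10 × 1 = 10 m/s
Δv = 25 m/s, so v(13) = 2 + (25) = 27 m/s.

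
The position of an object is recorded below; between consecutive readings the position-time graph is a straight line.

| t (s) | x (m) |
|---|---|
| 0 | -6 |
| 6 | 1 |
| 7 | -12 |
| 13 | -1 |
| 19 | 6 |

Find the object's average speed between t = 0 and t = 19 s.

Average speed = (total path length)/(elapsed time); on a piecewise-linear x-t graph the path length is Σ|Δx|.
0–6 s: |Δx| = |1 − -6| = 7 m
6–7 s: |Δx| = |-12 − 1| = 13 m
7–13 s: |Δx| = |-1 − -12| = 11 m
13–19 s: |Δx| = |6 − -1| = 7 m
Total path = 38 m; average speed = 38/19 = 2 m/s.

2 m/s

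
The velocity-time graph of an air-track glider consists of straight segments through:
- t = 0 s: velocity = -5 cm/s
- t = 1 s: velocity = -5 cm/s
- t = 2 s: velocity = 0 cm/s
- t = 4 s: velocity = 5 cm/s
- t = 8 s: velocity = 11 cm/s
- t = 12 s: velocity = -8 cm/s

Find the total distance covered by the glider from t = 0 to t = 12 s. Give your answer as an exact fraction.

Distance (not displacement) is the total path length: add the absolute areas under v-t.
0–1 s: |-5| × 1 = 5 cm
1–2 s: |½(-5 + 0)(1)| = 2.5 cm
2–4 s: |½(0 + 5)(2)| = 5 cm
4–8 s: |½(5 + 11)(4)| = 32 cm
8–12 s: v = 0 at t = 196/19 s; triangle areas 242/19 + 128/19 = 370/19 cm
Total distance = 2431/38 cm

2431/38 cm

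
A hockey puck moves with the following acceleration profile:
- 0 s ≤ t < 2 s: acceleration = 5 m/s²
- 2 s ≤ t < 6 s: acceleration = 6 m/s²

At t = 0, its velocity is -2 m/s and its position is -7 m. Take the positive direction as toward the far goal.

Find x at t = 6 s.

79 m

On each constant-a segment, Δv = aΔt and Δx = v₀Δt + ½aΔt²; chain segment to segment.
0–2 s: v starts -2 m/s; Δx = -2·2 + ½·5·2² = 6 m; v ends 8 m/s.
2–6 s: v starts 8 m/s; Δx = 8·4 + ½·6·4² = 80 m; v ends 32 m/s.
x(6) = -7 + Σ Δx = 79 m.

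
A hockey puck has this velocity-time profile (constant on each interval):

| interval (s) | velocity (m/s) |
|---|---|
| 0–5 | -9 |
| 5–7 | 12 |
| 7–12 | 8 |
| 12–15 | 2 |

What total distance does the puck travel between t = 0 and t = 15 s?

Total distance travelled is ∫|v| dt — sum the magnitudes of each area piece.
0–5 s: |-9| × 5 = 45 m
5–7 s: |12| × 2 = 24 m
7–12 s: |8| × 5 = 40 m
12–15 s: |2| × 3 = 6 m
Total distance = 115 m

115 m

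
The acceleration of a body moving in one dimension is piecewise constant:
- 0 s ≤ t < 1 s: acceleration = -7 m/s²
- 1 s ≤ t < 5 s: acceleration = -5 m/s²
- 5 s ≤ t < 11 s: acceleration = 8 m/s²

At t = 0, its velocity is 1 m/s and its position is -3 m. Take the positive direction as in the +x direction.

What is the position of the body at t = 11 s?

-81.5 m

On each constant-a segment, Δv = aΔt and Δx = v₀Δt + ½aΔt²; chain segment to segment.
0–1 s: v starts 1 m/s; Δx = 1·1 + ½·-7·1² = -2.5 m; v ends -6 m/s.
1–5 s: v starts -6 m/s; Δx = -6·4 + ½·-5·4² = -64 m; v ends -26 m/s.
5–11 s: v starts -26 m/s; Δx = -26·6 + ½·8·6² = -12 m; v ends 22 m/s.
x(11) = -3 + Σ Δx = -81.5 m.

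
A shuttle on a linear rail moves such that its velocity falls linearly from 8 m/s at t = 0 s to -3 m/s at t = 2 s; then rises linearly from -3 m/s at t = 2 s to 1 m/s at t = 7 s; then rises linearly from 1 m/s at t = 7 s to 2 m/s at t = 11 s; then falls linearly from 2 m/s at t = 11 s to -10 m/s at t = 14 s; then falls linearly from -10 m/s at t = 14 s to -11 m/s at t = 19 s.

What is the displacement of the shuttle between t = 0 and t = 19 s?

-58.5 m

Displacement is the signed area under the v-t curve.
0–2 s: ½(8 + -3)(2) = 5 m
2–7 s: ½(-3 + 1)(5) = -5 m
7–11 s: ½(1 + 2)(4) = 6 m
11–14 s: ½(2 + -10)(3) = -12 m
14–19 s: ½(-10 + -11)(5) = -52.5 m
Net displacement = -58.5 m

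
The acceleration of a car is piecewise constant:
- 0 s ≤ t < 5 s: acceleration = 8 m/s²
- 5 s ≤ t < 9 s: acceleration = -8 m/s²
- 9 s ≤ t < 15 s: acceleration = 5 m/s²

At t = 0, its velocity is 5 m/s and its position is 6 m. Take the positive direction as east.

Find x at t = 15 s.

On each constant-a segment, Δv = aΔt and Δx = v₀Δt + ½aΔt²; chain segment to segment.
0–5 s: v starts 5 m/s; Δx = 5·5 + ½·8·5² = 125 m; v ends 45 m/s.
5–9 s: v starts 45 m/s; Δx = 45·4 + ½·-8·4² = 116 m; v ends 13 m/s.
9–15 s: v starts 13 m/s; Δx = 13·6 + ½·5·6² = 168 m; v ends 43 m/s.
x(15) = 6 + Σ Δx = 415 m.

415 m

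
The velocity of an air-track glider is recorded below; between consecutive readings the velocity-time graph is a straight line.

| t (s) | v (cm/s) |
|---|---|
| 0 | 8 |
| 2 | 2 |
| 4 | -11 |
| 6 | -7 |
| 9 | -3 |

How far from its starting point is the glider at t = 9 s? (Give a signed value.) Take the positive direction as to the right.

-32 cm

Displacement is the signed area under the v-t curve.
0–2 s: ½(8 + 2)(2) = 10 cm
2–4 s: ½(2 + -11)(2) = -9 cm
4–6 s: ½(-11 + -7)(2) = -18 cm
6–9 s: ½(-7 + -3)(3) = -15 cm
Net displacement = -32 cm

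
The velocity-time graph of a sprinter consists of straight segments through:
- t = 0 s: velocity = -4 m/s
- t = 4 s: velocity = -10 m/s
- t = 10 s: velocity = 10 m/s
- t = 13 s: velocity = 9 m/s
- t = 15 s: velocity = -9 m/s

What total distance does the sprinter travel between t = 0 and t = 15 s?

95.5 m

Distance (not displacement) is the total path length: add the absolute areas under v-t.
0–4 s: |½(-4 + -10)(4)| = 28 m
4–10 s: v = 0 at t = 7 s; triangle areas 15 + 15 = 30 m
10–13 s: |½(10 + 9)(3)| = 28.5 m
13–15 s: v = 0 at t = 14 s; triangle areas 4.5 + 4.5 = 9 m
Total distance = 95.5 m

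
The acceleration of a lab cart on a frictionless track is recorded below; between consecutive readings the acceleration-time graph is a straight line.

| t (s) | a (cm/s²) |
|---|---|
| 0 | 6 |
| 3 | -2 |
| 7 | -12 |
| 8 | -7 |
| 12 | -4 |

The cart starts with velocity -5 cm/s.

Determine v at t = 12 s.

-58.5 cm/s

Δv equals the area under the a-t graph; then v = v₀ + Δv.
0–3 s: ½(6 + -2)(3) = 6 cm/s
3–7 s: ½(-2 + -12)(4) = -28 cm/s
7–8 s: ½(-12 + -7)(1) = -9.5 cm/s
8–12 s: ½(-7 + -4)(4) = -22 cm/s
Δv = -53.5 cm/s, so v(12) = -5 + (-53.5) = -58.5 cm/s.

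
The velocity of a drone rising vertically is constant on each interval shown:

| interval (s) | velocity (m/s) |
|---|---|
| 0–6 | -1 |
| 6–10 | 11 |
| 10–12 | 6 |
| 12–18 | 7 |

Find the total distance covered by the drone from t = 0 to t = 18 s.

104 m

Total distance travelled is ∫|v| dt — sum the magnitudes of each area piece.
0–6 s: |-1| × 6 = 6 m
6–10 s: |11| × 4 = 44 m
10–12 s: |6| × 2 = 12 m
12–18 s: |7| × 6 = 42 m
Total distance = 104 m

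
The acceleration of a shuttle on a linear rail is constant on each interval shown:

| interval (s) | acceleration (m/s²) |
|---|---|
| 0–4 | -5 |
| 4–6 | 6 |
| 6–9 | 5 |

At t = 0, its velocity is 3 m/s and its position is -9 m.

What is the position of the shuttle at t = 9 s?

-51.5 m

On each constant-a segment, Δv = aΔt and Δx = v₀Δt + ½aΔt²; chain segment to segment.
0–4 s: v starts 3 m/s; Δx = 3·4 + ½·-5·4² = -28 m; v ends -17 m/s.
4–6 s: v starts -17 m/s; Δx = -17·2 + ½·6·2² = -22 m; v ends -5 m/s.
6–9 s: v starts -5 m/s; Δx = -5·3 + ½·5·3² = 7.5 m; v ends 10 m/s.
x(9) = -9 + Σ Δx = -51.5 m.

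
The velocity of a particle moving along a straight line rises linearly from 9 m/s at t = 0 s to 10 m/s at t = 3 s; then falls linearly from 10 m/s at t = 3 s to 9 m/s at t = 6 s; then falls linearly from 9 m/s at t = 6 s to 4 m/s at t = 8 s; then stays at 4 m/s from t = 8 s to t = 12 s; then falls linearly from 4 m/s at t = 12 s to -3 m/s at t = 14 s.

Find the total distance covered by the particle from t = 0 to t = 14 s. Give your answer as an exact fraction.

Distance (not displacement) is the total path length: add the absolute areas under v-t.
0–3 s: |½(9 + 10)(3)| = 28.5 m
3–6 s: |½(10 + 9)(3)| = 28.5 m
6–8 s: |½(9 + 4)(2)| = 13 m
8–12 s: |4| × 4 = 16 m
12–14 s: v = 0 at t = 92/7 s; triangle areas 16/7 + 9/7 = 25/7 m
Total distance = 627/7 m

627/7 m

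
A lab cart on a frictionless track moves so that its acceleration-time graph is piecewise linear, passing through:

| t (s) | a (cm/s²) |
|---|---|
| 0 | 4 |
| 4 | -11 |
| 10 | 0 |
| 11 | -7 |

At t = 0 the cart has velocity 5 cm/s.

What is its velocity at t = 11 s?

Δv equals the area under the a-t graph; then v = v₀ + Δv.
0–4 s: ½(4 + -11)(4) = -14 cm/s
4–10 s: ½(-11 + 0)(6) = -33 cm/s
10–11 s: ½(0 + -7)(1) = -3.5 cm/s
Δv = -50.5 cm/s, so v(11) = 5 + (-50.5) = -45.5 cm/s.

-45.5 cm/s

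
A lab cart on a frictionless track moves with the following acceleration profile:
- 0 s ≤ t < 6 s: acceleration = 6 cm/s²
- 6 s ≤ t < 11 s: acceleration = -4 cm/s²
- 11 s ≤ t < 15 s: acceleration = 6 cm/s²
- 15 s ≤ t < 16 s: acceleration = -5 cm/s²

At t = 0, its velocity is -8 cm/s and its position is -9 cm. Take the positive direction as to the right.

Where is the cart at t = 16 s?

On each constant-a segment, Δv = aΔt and Δx = v₀Δt + ½aΔt²; chain segment to segment.
0–6 s: v starts -8 cm/s; Δx = -8·6 + ½·6·6² = 60 cm; v ends 28 cm/s.
6–11 s: v starts 28 cm/s; Δx = 28·5 + ½·-4·5² = 90 cm; v ends 8 cm/s.
11–15 s: v starts 8 cm/s; Δx = 8·4 + ½·6·4² = 80 cm; v ends 32 cm/s.
15–16 s: v starts 32 cm/s; Δx = 32·1 + ½·-5·1² = 29.5 cm; v ends 27 cm/s.
x(16) = -9 + Σ Δx = 250.5 cm.

250.5 cm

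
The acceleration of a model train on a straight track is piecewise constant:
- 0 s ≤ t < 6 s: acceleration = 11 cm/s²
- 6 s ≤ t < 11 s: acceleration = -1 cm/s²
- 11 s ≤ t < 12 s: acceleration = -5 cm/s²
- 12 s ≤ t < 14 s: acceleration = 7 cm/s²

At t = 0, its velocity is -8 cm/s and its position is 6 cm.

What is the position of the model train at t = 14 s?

On each constant-a segment, Δv = aΔt and Δx = v₀Δt + ½aΔt²; chain segment to segment.
0–6 s: v starts -8 cm/s; Δx = -8·6 + ½·11·6² = 150 cm; v ends 58 cm/s.
6–11 s: v starts 58 cm/s; Δx = 58·5 + ½·-1·5² = 277.5 cm; v ends 53 cm/s.
11–12 s: v starts 53 cm/s; Δx = 53·1 + ½·-5·1² = 50.5 cm; v ends 48 cm/s.
12–14 s: v starts 48 cm/s; Δx = 48·2 + ½·7·2² = 110 cm; v ends 62 cm/s.
x(14) = 6 + Σ Δx = 594 cm.

594 cm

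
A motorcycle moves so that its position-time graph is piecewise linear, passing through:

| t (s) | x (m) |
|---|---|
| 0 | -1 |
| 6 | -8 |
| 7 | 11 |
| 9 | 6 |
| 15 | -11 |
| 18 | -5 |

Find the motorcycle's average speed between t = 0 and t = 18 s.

3 m/s

Average speed = (total path length)/(elapsed time); on a piecewise-linear x-t graph the path length is Σ|Δx|.
0–6 s: |Δx| = |-8 − -1| = 7 m
6–7 s: |Δx| = |11 − -8| = 19 m
7–9 s: |Δx| = |6 − 11| = 5 m
9–15 s: |Δx| = |-11 − 6| = 17 m
15–18 s: |Δx| = |-5 − -11| = 6 m
Total path = 54 m; average speed = 54/18 = 3 m/s.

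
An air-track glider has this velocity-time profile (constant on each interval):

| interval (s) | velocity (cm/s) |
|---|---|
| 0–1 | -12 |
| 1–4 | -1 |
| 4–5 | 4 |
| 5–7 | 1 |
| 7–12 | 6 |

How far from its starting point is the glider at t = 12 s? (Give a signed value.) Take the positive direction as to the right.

Net displacement equals the area under the velocity-time graph (areas below the axis count negative).
0–1 s: -12 × 1 = -12 cm
1–4 s: -1 × 3 = -3 cm
4–5 s: 4 × 1 = 4 cm
5–7 s: 1 × 2 = 2 cm
7–12 s: 6 × 5 = 30 cm
Net displacement = 21 cm

21 cm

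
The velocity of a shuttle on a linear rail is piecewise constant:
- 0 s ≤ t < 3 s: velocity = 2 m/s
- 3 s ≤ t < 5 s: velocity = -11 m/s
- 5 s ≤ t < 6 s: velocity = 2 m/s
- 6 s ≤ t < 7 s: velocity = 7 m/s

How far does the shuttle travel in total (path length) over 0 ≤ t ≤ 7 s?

Distance (not displacement) is the total path length: add the absolute areas under v-t.
0–3 s: |2| × 3 = 6 m
3–5 s: |-11| × 2 = 22 m
5–6 s: |2| × 1 = 2 m
6–7 s: |7| × 1 = 7 m
Total distance = 37 m

37 m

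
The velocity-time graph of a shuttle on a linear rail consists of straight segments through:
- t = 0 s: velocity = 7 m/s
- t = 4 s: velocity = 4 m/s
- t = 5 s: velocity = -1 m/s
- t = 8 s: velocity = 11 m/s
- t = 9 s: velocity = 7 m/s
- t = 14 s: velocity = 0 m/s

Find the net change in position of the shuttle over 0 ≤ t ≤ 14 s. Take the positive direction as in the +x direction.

Net displacement equals the area under the velocity-time graph (areas below the axis count negative).
0–4 s: ½(7 + 4)(4) = 22 m
4–5 s: ½(4 + -1)(1) = 1.5 m
5–8 s: ½(-1 + 11)(3) = 15 m
8–9 s: ½(11 + 7)(1) = 9 m
9–14 s: ½(7 + 0)(5) = 17.5 m
Net displacement = 65 m

65 m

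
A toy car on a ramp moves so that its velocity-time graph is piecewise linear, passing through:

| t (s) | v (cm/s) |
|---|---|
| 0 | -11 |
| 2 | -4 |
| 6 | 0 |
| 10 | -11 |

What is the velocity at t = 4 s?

On 2–6 s the graph is linear from -4 to 0 cm/s: v(4) = -4 + (0 − -4)·(4 − 2)/(6 − 2) = -2 cm/s.

-2 cm/s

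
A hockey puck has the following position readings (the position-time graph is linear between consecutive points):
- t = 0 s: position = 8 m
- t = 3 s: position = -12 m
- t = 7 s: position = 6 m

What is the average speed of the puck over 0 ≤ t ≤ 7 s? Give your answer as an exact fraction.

38/7 m/s

Average speed = (total path length)/(elapsed time); on a piecewise-linear x-t graph the path length is Σ|Δx|.
0–3 s: |Δx| = |-12 − 8| = 20 m
3–7 s: |Δx| = |6 − -12| = 18 m
Total path = 38 m; average speed = 38/7 = 38/7 m/s.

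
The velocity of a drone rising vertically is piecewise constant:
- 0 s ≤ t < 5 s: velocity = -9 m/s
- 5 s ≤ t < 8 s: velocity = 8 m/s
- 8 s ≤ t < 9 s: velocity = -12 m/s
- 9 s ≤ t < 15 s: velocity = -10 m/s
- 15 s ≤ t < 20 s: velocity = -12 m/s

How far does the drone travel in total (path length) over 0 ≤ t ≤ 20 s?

201 m

Total distance travelled is ∫|v| dt — sum the magnitudes of each area piece.
0–5 s: |-9| × 5 = 45 m
5–8 s: |8| × 3 = 24 m
8–9 s: |-12| × 1 = 12 m
9–15 s: |-10| × 6 = 60 m
15–20 s: |-12| × 5 = 60 m
Total distance = 201 m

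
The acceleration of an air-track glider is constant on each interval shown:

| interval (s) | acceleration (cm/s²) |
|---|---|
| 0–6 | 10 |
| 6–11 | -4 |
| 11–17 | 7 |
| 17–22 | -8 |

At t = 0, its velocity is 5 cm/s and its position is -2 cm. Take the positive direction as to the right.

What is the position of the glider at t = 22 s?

On each constant-a segment, Δv = aΔt and Δx = v₀Δt + ½aΔt²; chain segment to segment.
0–6 s: v starts 5 cm/s; Δx = 5·6 + ½·10·6² = 210 cm; v ends 65 cm/s.
6–11 s: v starts 65 cm/s; Δx = 65·5 + ½·-4·5² = 275 cm; v ends 45 cm/s.
11–17 s: v starts 45 cm/s; Δx = 45·6 + ½·7·6² = 396 cm; v ends 87 cm/s.
17–22 s: v starts 87 cm/s; Δx = 87·5 + ½·-8·5² = 335 cm; v ends 47 cm/s.
x(22) = -2 + Σ Δx = 1214 cm.

1214 cm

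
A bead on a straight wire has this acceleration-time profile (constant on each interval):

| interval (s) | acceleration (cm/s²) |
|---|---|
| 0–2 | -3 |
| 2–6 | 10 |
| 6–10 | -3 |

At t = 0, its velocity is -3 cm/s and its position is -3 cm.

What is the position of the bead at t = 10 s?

On each constant-a segment, Δv = aΔt and Δx = v₀Δt + ½aΔt²; chain segment to segment.
0–2 s: v starts -3 cm/s; Δx = -3·2 + ½·-3·2² = -12 cm; v ends -9 cm/s.
2–6 s: v starts -9 cm/s; Δx = -9·4 + ½·10·4² = 44 cm; v ends 31 cm/s.
6–10 s: v starts 31 cm/s; Δx = 31·4 + ½·-3·4² = 100 cm; v ends 19 cm/s.
x(10) = -3 + Σ Δx = 129 cm.

129 cm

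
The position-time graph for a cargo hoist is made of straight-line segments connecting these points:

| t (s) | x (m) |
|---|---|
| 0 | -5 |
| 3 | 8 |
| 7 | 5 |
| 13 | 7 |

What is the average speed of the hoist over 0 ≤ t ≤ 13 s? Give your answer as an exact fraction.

Average speed = (total path length)/(elapsed time); on a piecewise-linear x-t graph the path length is Σ|Δx|.
0–3 s: |Δx| = |8 − -5| = 13 m
3–7 s: |Δx| = |5 − 8| = 3 m
7–13 s: |Δx| = |7 − 5| = 2 m
Total path = 18 m; average speed = 18/13 = 18/13 m/s.

18/13 m/s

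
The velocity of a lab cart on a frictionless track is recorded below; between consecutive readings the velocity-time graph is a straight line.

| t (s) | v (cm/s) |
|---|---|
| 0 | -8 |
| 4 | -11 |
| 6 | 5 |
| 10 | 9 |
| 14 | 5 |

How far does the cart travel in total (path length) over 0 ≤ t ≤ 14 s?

103.125 cm

Total distance travelled is ∫|v| dt — sum the magnitudes of each area piece.
0–4 s: |½(-8 + -11)(4)| = 38 cm
4–6 s: v = 0 at t = 5.375 s; triangle areas 7.5625 + 1.5625 = 9.125 cm
6–10 s: |½(5 + 9)(4)| = 28 cm
10–14 s: |½(9 + 5)(4)| = 28 cm
Total distance = 103.125 cm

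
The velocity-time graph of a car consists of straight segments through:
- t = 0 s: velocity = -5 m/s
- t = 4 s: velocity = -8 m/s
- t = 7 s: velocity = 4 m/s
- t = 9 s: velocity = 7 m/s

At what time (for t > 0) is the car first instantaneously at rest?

v changes sign on 4–7 s (from -8 to 4); the graph is linear there, so v = 0 at t = 4 + (8)·(7 − 4)/(4 − -8) = 6 s.

t = 6 s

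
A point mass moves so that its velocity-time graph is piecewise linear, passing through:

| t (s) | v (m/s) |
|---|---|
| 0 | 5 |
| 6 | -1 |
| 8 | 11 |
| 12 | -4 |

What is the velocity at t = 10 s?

3.5 m/s

On 8–12 s the graph is linear from 11 to -4 m/s: v(10) = 11 + (-4 − 11)·(10 − 8)/(12 − 8) = 3.5 m/s.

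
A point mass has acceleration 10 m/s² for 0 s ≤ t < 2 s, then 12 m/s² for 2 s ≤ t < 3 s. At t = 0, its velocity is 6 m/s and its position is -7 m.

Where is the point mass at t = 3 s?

On each constant-a segment, Δv = aΔt and Δx = v₀Δt + ½aΔt²; chain segment to segment.
0–2 s: v starts 6 m/s; Δx = 6·2 + ½·10·2² = 32 m; v ends 26 m/s.
2–3 s: v starts 26 m/s; Δx = 26·1 + ½·12·1² = 32 m; v ends 38 m/s.
x(3) = -7 + Σ Δx = 57 m.

57 m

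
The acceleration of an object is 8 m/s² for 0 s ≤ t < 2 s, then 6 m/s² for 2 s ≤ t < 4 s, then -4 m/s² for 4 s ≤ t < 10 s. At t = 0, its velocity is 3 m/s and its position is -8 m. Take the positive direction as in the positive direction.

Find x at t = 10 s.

On each constant-a segment, Δv = aΔt and Δx = v₀Δt + ½aΔt²; chain segment to segment.
0–2 s: v starts 3 m/s; Δx = 3·2 + ½·8·2² = 22 m; v ends 19 m/s.
2–4 s: v starts 19 m/s; Δx = 19·2 + ½·6·2² = 50 m; v ends 31 m/s.
4–10 s: v starts 31 m/s; Δx = 31·6 + ½·-4·6² = 114 m; v ends 7 m/s.
x(10) = -8 + Σ Δx = 178 m.

178 m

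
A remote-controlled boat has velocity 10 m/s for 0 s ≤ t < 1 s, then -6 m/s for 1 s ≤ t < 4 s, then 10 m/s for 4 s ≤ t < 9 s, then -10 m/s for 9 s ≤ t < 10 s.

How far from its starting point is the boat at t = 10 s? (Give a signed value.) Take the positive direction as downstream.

Displacement is the signed area under the v-t curve.
0–1 s: 10 × 1 = 10 m
1–4 s: -6 × 3 = -18 m
4–9 s: 10 × 5 = 50 m
9–10 s: -10 × 1 = -10 m
Net displacement = 32 m

32 m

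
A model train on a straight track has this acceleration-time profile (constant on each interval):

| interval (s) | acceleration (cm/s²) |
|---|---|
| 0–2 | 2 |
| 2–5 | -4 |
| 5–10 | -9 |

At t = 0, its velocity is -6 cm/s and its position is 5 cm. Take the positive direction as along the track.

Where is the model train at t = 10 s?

-209.5 cm

On each constant-a segment, Δv = aΔt and Δx = v₀Δt + ½aΔt²; chain segment to segment.
0–2 s: v starts -6 cm/s; Δx = -6·2 + ½·2·2² = -8 cm; v ends -2 cm/s.
2–5 s: v starts -2 cm/s; Δx = -2·3 + ½·-4·3² = -24 cm; v ends -14 cm/s.
5–10 s: v starts -14 cm/s; Δx = -14·5 + ½·-9·5² = -182.5 cm; v ends -59 cm/s.
x(10) = 5 + Σ Δx = -209.5 cm.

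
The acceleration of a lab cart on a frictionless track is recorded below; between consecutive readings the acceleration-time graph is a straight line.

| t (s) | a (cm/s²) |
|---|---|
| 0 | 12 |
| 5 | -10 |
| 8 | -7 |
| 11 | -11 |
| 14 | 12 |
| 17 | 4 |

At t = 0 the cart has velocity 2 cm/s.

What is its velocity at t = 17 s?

-20 cm/s

Δv equals the area under the a-t graph; then v = v₀ + Δv.
0–5 s: ½(12 + -10)(5) = 5 cm/s
5–8 s: ½(-10 + -7)(3) = -25.5 cm/s
8–11 s: ½(-7 + -11)(3) = -27 cm/s
11–14 s: ½(-11 + 12)(3) = 1.5 cm/s
14–17 s: ½(12 + 4)(3) = 24 cm/s
Δv = -22 cm/s, so v(17) = 2 + (-22) = -20 cm/s.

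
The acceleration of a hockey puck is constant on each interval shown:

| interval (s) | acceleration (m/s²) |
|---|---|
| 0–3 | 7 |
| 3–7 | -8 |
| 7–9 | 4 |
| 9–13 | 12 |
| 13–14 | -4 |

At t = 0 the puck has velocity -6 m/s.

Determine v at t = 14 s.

Δv equals the area under the a-t graph; then v = v₀ + Δv.
0–3 s: 7 × 3 = 21 m/s
3–7 s: -8 × 4 = -32 m/s
7–9 s: 4 × 2 = 8 m/s
9–13 s: 12 × 4 = 48 m/s
13–14 s: -4 × 1 = -4 m/s
Δv = 41 m/s, so v(14) = -6 + (41) = 35 m/s.

35 m/s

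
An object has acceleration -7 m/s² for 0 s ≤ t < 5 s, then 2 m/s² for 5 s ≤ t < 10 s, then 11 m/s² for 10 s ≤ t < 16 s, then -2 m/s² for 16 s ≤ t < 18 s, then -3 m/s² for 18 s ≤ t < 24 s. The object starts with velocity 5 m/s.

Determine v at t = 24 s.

24 m/s

Δv equals the area under the a-t graph; then v = v₀ + Δv.
0–5 s: -7 × 5 = -35 m/s
5–10 s: 2 × 5 = 10 m/s
10–16 s: 11 × 6 = 66 m/s
16–18 s: -2 × 2 = -4 m/s
18–24 s: -3 × 6 = -18 m/s
Δv = 19 m/s, so v(24) = 5 + (19) = 24 m/s.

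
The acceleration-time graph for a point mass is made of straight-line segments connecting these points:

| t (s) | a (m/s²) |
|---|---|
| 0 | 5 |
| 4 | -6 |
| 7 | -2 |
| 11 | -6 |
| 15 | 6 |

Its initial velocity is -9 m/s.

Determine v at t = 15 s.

-39 m/s

Δv equals the area under the a-t graph; then v = v₀ + Δv.
0–4 s: ½(5 + -6)(4) = -2 m/s
4–7 s: ½(-6 + -2)(3) = -12 m/s
7–11 s: ½(-2 + -6)(4) = -16 m/s
11–15 s: ½(-6 + 6)(4) = 0 m/s
Δv = -30 m/s, so v(15) = -9 + (-30) = -39 m/s.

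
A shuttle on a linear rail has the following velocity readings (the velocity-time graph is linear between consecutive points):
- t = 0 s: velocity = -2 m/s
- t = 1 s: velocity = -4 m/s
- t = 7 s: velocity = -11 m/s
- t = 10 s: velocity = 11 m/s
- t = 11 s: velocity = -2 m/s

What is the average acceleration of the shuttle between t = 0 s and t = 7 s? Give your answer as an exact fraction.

Average acceleration = Δv/Δt = (-11 − -2)/(7 − 0) = -9/7 m/s².

-9/7 m/s²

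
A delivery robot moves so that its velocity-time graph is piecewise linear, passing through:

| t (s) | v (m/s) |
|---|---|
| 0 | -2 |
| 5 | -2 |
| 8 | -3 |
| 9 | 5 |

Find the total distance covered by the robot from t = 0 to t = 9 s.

Distance (not displacement) is the total path length: add the absolute areas under v-t.
0–5 s: |-2| × 5 = 10 m
5–8 s: |½(-2 + -3)(3)| = 7.5 m
8–9 s: v = 0 at t = 8.375 s; triangle areas 0.5625 + 1.5625 = 2.125 m
Total distance = 19.625 m

19.625 m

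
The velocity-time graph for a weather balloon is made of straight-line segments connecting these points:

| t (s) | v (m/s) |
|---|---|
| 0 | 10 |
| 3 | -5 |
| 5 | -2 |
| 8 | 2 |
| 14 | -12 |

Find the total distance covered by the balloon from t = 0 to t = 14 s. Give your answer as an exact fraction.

759/14 m

Distance (not displacement) is the total path length: add the absolute areas under v-t.
0–3 s: v = 0 at t = 2 s; triangle areas 10 + 2.5 = 12.5 m
3–5 s: |½(-5 + -2)(2)| = 7 m
5–8 s: v = 0 at t = 6.5 s; triangle areas 1.5 + 1.5 = 3 m
8–14 s: v = 0 at t = 62/7 s; triangle areas 6/7 + 216/7 = 222/7 m
Total distance = 759/14 m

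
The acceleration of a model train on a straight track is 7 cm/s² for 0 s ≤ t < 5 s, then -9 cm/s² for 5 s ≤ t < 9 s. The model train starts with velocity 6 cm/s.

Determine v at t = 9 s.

5 cm/s

Δv equals the area under the a-t graph; then v = v₀ + Δv.
0–5 s: 7 × 5 = 35 cm/s
5–9 s: -9 × 4 = -36 cm/s
Δv = -1 cm/s, so v(9) = 6 + (-1) = 5 cm/s.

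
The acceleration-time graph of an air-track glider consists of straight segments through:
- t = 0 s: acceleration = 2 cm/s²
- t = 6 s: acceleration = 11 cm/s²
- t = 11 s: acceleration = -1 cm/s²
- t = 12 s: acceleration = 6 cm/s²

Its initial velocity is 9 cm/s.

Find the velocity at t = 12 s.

Δv equals the area under the a-t graph; then v = v₀ + Δv.
0–6 s: ½(2 + 11)(6) = 39 cm/s
6–11 s: ½(11 + -1)(5) = 25 cm/s
11–12 s: ½(-1 + 6)(1) = 2.5 cm/s
Δv = 66.5 cm/s, so v(12) = 9 + (66.5) = 75.5 cm/s.

75.5 cm/s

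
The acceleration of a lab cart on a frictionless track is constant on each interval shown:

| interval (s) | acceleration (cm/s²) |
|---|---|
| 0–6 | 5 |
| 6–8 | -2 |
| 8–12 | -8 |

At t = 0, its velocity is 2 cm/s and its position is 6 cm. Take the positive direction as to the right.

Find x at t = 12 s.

216 cm

On each constant-a segment, Δv = aΔt and Δx = v₀Δt + ½aΔt²; chain segment to segment.
0–6 s: v starts 2 cm/s; Δx = 2·6 + ½·5·6² = 102 cm; v ends 32 cm/s.
6–8 s: v starts 32 cm/s; Δx = 32·2 + ½·-2·2² = 60 cm; v ends 28 cm/s.
8–12 s: v starts 28 cm/s; Δx = 28·4 + ½·-8·4² = 48 cm; v ends -4 cm/s.
x(12) = 6 + Σ Δx = 216 cm.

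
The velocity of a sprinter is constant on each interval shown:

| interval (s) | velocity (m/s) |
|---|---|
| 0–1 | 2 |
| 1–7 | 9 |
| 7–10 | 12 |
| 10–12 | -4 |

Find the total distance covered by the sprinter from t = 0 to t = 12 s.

Distance (not displacement) is the total path length: add the absolute areas under v-t.
0–1 s: |2| × 1 = 2 m
1–7 s: |9| × 6 = 54 m
7–10 s: |12| × 3 = 36 m
10–12 s: |-4| × 2 = 8 m
Total distance = 100 m

100 m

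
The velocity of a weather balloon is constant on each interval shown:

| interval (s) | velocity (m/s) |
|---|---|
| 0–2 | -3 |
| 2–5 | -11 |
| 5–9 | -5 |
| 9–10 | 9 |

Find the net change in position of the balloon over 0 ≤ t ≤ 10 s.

-50 m

Displacement is the signed area under the v-t curve.
0–2 s: -3 × 2 = -6 m
2–5 s: -11 × 3 = -33 m
5–9 s: -5 × 4 = -20 m
9–10 s: 9 × 1 = 9 m
Net displacement = -50 m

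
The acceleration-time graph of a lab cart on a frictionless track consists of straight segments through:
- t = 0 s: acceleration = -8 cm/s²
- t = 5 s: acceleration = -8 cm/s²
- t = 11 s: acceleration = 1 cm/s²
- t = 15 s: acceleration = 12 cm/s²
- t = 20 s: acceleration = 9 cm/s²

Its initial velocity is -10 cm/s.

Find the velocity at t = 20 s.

7.5 cm/s

Δv equals the area under the a-t graph; then v = v₀ + Δv.
0–5 s: -8 × 5 = -40 cm/s
5–11 s: ½(-8 + 1)(6) = -21 cm/s
11–15 s: ½(1 + 12)(4) = 26 cm/s
15–20 s: ½(12 + 9)(5) = 52.5 cm/s
Δv = 17.5 cm/s, so v(20) = -10 + (17.5) = 7.5 cm/s.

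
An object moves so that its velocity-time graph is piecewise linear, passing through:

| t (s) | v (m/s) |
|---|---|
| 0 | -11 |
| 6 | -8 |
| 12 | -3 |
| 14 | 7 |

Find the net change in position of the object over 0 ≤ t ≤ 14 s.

Net displacement equals the area under the velocity-time graph (areas below the axis count negative).
0–6 s: ½(-11 + -8)(6) = -57 m
6–12 s: ½(-8 + -3)(6) = -33 m
12–14 s: ½(-3 + 7)(2) = 4 m
Net displacement = -86 m

-86 m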